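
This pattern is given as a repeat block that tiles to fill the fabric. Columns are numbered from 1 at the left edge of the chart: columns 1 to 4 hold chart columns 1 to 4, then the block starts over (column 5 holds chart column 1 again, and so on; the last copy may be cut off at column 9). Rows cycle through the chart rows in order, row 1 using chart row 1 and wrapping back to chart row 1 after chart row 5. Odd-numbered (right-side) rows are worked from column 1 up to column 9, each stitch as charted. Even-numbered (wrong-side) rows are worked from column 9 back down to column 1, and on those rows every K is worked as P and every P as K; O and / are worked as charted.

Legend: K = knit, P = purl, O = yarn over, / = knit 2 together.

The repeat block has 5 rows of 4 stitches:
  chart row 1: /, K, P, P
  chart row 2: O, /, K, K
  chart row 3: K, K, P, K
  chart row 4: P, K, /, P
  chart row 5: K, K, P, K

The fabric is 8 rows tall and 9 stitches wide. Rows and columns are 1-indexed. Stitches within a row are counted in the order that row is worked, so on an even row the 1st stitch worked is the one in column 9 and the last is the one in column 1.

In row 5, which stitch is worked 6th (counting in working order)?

Result:
K

Derivation:
Row 5: (5-1) mod 5 = 4, so use chart row 5. Odd row -> RS.
Chart row 5 tiled across columns 1-9: K K P K K K P K K
Right side: take the tiled row as-is (worked left to right from column 1).
Counting 6 along the worked row gives K.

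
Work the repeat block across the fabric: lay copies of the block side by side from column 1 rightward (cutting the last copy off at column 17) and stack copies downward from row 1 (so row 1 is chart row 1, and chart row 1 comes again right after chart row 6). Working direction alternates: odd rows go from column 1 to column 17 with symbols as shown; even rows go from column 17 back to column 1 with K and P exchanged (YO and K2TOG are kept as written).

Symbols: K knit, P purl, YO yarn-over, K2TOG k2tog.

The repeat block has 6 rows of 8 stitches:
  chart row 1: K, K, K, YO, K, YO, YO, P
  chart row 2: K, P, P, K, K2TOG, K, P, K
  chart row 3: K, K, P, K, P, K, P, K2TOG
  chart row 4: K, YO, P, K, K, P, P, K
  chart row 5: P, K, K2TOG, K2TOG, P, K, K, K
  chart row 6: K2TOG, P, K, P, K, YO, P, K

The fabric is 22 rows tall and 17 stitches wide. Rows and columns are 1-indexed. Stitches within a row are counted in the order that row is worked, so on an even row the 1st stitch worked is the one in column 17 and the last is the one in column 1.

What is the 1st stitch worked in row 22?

For row 22: chart row = ((22-1) mod 6) + 1 = 4; this is a WS (even) row.
Chart row 4 tiled across columns 1-17: K YO P K K P P K K YO P K K P P K K
Wrong side: read the tiled row from column 17 down to 1 and exchange K with P (leave YO, K2TOG).
Row 22 as worked: P P K K P P K YO P P K K P P K YO P
The 1st stitch worked is P.

Result:
P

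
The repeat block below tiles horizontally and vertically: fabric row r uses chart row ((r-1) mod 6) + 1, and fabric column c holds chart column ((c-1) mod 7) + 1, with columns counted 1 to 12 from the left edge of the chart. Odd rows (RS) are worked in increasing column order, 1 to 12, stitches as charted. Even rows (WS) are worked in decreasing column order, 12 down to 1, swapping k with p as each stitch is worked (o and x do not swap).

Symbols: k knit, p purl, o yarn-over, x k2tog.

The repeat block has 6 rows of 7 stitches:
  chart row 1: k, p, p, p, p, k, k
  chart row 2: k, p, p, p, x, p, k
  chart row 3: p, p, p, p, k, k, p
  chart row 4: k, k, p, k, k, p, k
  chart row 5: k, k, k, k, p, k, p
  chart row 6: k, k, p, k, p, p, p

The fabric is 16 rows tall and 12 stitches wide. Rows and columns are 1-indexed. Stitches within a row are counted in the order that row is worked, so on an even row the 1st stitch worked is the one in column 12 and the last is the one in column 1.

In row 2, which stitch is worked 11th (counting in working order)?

== STITCH ==
k

Derivation:
Row 2 uses chart row ((2-1) mod 6)+1 = 2. Row 2 is even, so WS.
Chart row 2 tiled across columns 1-12: k p p p x p k k p p p x
WS row: flip the tiled sequence (start at column 12) and apply k<->p; o and x stay.
Row 2 as worked: x k k k p p k x k k k p
Counting 11 along the worked row gives k.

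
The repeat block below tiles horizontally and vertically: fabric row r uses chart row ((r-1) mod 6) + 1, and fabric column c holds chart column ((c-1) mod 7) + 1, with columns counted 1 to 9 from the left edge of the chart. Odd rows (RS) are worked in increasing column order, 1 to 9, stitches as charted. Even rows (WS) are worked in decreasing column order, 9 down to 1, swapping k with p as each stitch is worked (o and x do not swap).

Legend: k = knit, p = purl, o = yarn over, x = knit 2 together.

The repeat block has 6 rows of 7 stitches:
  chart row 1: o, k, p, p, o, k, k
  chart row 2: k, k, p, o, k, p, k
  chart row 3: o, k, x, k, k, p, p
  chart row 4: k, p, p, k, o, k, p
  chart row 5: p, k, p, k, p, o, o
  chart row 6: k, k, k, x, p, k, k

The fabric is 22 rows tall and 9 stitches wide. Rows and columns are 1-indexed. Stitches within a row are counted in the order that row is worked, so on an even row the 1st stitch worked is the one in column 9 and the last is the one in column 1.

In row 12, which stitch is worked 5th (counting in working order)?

Stitch:
k

Derivation:
Row 12 uses chart row ((12-1) mod 6)+1 = 6. Row 12 is even, so WS.
Chart row 6 tiled across columns 1-9: k k k x p k k k k
Wrong side: read the tiled row from column 9 down to 1 and exchange k with p (leave o, x).
Row 12 as worked: p p p p k x p p p
Counting 5 along the worked row gives k.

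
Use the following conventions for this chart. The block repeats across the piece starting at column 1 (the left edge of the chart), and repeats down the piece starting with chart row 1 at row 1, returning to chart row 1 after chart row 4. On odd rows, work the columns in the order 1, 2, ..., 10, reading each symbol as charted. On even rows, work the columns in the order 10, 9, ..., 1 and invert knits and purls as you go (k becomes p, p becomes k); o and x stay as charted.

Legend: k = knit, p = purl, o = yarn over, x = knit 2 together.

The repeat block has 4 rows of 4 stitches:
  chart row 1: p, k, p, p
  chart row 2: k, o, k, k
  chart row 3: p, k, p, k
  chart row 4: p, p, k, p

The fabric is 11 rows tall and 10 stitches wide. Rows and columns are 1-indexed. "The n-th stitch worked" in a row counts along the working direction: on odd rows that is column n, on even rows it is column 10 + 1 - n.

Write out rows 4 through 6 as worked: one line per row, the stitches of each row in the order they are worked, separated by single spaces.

Row 4: chart row 4, WS - tiled (columns 1-10): p p k p p p k p p p; work from column 10 back to 1 with k<->p swapped.
Row 5: chart row 1, RS - tile across columns 1-10 and work as-is.
Row 6: chart row 2, WS - tiled (columns 1-10): k o k k k o k k k o; work from column 10 back to 1 with k<->p swapped.

Result:
k k k p k k k p k k
p k p p p k p p p k
o p p p o p p p o p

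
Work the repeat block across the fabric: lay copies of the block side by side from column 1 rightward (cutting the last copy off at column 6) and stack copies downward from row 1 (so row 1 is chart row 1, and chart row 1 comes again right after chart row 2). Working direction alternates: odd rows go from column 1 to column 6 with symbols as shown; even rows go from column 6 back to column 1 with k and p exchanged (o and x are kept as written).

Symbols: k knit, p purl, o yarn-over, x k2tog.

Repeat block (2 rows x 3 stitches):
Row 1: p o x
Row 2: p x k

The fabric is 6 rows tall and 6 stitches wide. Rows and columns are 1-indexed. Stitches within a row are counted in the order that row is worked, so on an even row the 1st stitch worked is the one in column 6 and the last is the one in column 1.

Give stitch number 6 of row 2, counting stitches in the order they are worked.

Row 2 uses chart row ((2-1) mod 2)+1 = 2. Row 2 is even, so WS.
Chart row 2 tiled across columns 1-6: p x k p x k
Wrong side: read the tiled row from column 6 down to 1 and exchange k with p (leave o, x).
Row 2 as worked: p x k p x k
Counting 6 along the worked row gives k.

Result:
k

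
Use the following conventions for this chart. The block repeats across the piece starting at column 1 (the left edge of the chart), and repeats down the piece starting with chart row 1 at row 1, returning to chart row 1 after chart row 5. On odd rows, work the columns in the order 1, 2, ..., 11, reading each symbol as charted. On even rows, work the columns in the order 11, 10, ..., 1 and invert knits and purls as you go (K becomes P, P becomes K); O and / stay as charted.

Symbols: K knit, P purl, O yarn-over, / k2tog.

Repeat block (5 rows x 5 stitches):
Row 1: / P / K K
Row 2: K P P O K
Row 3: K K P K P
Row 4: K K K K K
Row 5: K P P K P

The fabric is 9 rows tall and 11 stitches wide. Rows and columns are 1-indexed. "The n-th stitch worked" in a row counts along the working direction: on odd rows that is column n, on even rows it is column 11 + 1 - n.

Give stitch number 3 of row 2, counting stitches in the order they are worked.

Row 2 uses chart row ((2-1) mod 5)+1 = 2. Row 2 is even, so WS.
Chart row 2 tiled across columns 1-11: K P P O K K P P O K K
WS: work from column 11 back to column 1 (reverse the tiled row), swapping K<->P (O and / unchanged).
Row 2 as worked: P P O K K P P O K K P
Stitch 3 in working order -> O

Result:
O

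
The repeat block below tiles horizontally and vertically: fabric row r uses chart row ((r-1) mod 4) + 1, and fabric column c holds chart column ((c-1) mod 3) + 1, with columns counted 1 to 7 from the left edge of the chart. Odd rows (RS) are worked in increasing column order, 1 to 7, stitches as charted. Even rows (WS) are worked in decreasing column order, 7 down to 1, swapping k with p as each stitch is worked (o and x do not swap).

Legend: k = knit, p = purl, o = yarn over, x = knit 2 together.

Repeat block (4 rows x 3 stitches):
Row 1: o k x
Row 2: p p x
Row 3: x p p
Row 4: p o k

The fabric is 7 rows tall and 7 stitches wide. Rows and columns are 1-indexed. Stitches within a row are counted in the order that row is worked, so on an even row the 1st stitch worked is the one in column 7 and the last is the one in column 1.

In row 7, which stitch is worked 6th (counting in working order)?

== STITCH ==
p

Derivation:
For row 7: chart row = ((7-1) mod 4) + 1 = 3; this is a RS (odd) row.
Chart row 3 tiled across columns 1-7: x p p x p p x
RS: work column 1 to column 7, symbols as charted — the tiled row is the row as worked.
Stitch 6 in working order -> p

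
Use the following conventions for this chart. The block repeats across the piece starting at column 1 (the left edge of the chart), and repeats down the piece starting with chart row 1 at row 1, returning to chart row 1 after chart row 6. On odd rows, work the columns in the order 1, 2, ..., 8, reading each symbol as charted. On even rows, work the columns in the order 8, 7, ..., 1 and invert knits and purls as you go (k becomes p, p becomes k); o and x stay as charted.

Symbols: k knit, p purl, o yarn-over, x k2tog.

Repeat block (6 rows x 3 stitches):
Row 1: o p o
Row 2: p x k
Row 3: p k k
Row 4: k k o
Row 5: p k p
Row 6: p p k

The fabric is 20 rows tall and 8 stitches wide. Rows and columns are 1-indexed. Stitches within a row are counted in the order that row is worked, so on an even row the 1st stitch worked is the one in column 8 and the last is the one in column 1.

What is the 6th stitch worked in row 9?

== STITCH ==
k

Derivation:
Row 9: (9-1) mod 6 = 2, so use chart row 3. Odd row -> RS.
Chart row 3 tiled across columns 1-8: p k k p k k p k
RS: work column 1 to column 8, symbols as charted — the tiled row is the row as worked.
The 6th stitch worked is k.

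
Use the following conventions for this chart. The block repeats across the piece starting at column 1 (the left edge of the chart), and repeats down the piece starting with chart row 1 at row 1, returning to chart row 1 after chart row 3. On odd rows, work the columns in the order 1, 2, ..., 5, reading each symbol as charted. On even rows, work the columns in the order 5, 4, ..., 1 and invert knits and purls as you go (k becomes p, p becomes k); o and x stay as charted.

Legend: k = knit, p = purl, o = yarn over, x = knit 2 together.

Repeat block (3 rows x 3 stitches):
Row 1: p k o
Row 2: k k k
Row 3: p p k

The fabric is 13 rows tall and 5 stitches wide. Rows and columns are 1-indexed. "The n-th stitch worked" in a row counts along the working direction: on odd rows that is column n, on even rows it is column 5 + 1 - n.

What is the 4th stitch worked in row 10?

== STITCH ==
p

Derivation:
Row 10 uses chart row ((10-1) mod 3)+1 = 1. Row 10 is even, so WS.
Chart row 1 tiled across columns 1-5: p k o p k
WS: work from column 5 back to column 1 (reverse the tiled row), swapping k<->p (o and x unchanged).
Row 10 as worked: p k o p k
Counting 4 along the worked row gives p.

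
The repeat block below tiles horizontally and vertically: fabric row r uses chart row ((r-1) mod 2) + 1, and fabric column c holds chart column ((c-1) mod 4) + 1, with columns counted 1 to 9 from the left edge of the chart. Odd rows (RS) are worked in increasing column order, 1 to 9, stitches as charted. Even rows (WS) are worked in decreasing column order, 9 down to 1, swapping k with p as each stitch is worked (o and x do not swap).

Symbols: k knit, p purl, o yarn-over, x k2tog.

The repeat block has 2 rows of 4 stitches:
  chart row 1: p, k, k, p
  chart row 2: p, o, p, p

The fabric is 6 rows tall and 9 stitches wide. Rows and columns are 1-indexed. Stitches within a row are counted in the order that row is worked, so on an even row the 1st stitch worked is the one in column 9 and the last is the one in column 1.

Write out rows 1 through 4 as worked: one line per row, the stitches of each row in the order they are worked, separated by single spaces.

Row 1: chart row 1, RS - tile across columns 1-9 and work as-is.
Row 2: chart row 2, WS - tiled (columns 1-9): p o p p p o p p p; work from column 9 back to 1 with k<->p swapped.
Row 3: chart row 1, RS - tile across columns 1-9 and work as-is.
Row 4: chart row 2, WS - tiled (columns 1-9): p o p p p o p p p; work from column 9 back to 1 with k<->p swapped.

Result:
p k k p p k k p p
k k k o k k k o k
p k k p p k k p p
k k k o k k k o k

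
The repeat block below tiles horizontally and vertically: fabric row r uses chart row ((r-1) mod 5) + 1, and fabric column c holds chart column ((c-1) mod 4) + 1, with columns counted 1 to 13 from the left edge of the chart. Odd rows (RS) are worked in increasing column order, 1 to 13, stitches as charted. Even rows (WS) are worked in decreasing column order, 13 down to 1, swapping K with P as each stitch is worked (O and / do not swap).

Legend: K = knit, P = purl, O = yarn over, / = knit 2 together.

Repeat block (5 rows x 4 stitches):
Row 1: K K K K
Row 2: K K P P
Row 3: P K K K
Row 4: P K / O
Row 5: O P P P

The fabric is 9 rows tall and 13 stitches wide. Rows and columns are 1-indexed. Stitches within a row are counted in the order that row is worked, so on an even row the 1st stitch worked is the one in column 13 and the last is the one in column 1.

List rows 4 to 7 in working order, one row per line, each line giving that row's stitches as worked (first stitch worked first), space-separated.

Row 4: chart row 4, WS - tiled (columns 1-13): P K / O P K / O P K / O P; work from column 13 back to 1 with K<->P swapped.
Row 5: chart row 5, RS - tile across columns 1-13 and work as-is.
Row 6: chart row 1, WS - tiled (columns 1-13): K K K K K K K K K K K K K; work from column 13 back to 1 with K<->P swapped.
Row 7: chart row 2, RS - tile across columns 1-13 and work as-is.

Result:
K O / P K O / P K O / P K
O P P P O P P P O P P P O
P P P P P P P P P P P P P
K K P P K K P P K K P P K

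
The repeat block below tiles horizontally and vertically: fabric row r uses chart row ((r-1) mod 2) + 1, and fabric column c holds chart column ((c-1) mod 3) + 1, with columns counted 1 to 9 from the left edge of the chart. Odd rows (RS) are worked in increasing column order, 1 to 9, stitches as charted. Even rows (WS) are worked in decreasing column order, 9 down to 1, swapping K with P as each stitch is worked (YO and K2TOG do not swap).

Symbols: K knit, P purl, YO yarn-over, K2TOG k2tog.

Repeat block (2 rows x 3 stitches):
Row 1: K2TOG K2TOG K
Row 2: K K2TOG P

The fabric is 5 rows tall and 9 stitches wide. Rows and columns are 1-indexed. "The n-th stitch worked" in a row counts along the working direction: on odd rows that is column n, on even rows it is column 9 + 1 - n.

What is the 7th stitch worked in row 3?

== STITCH ==
K2TOG

Derivation:
Row 3 uses chart row ((3-1) mod 2)+1 = 1. Row 3 is odd, so RS.
Chart row 1 tiled across columns 1-9: K2TOG K2TOG K K2TOG K2TOG K K2TOG K2TOG K
RS: work column 1 to column 9, symbols as charted — the tiled row is the row as worked.
Counting 7 along the worked row gives K2TOG.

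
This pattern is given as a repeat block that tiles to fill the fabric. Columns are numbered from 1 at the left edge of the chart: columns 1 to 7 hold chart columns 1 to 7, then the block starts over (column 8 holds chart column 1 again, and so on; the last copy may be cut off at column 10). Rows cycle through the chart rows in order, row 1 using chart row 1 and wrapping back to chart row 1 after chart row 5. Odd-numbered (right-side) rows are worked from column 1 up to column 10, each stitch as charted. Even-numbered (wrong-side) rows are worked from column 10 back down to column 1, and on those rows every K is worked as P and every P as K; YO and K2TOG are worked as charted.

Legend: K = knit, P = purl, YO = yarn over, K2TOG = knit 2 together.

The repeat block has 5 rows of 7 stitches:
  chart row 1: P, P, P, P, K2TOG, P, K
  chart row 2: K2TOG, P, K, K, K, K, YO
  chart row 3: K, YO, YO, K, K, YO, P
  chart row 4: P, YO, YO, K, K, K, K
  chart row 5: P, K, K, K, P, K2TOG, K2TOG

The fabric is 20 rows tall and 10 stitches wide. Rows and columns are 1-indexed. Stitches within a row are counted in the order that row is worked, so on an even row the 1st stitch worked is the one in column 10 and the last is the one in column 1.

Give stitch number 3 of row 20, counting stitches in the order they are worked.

== STITCH ==
K

Derivation:
Row 20 uses chart row ((20-1) mod 5)+1 = 5. Row 20 is even, so WS.
Chart row 5 tiled across columns 1-10: P K K K P K2TOG K2TOG P K K
Wrong side: read the tiled row from column 10 down to 1 and exchange K with P (leave YO, K2TOG).
Row 20 as worked: P P K K2TOG K2TOG K P P P K
Stitch 3 in working order -> K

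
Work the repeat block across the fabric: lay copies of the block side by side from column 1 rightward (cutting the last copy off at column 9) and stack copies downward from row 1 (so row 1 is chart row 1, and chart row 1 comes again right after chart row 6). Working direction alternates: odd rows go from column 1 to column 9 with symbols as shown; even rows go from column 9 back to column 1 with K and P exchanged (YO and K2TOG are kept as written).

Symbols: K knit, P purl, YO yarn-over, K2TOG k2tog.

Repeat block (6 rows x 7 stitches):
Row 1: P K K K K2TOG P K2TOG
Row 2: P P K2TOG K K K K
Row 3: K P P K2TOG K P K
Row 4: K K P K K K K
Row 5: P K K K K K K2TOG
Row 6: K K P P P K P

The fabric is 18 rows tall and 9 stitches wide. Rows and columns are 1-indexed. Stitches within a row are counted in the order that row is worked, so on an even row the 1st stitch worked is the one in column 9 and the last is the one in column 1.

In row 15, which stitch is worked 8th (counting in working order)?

Row 15 uses chart row ((15-1) mod 6)+1 = 3. Row 15 is odd, so RS.
Chart row 3 tiled across columns 1-9: K P P K2TOG K P K K P
RS: work column 1 to column 9, symbols as charted — the tiled row is the row as worked.
Stitch 8 in working order -> K

Stitch:
K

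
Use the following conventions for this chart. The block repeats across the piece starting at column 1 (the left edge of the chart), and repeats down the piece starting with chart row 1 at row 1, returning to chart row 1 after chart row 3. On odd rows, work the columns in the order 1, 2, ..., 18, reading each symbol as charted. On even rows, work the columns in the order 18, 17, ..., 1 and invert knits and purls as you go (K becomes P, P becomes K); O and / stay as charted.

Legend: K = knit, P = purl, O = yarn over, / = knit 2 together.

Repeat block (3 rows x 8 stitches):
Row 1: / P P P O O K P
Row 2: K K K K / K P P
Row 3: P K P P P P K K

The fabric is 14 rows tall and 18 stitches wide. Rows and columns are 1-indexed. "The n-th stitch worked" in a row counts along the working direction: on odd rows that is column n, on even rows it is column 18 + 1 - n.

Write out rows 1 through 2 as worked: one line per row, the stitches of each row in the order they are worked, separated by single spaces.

== ROWS AS WORKED ==
/ P P P O O K P / P P P O O K P / P
P P K K P / P P P P K K P / P P P P

Derivation:
Row 1: chart row 1, RS - tile across columns 1-18 and work as-is.
Row 2: chart row 2, WS - tiled (columns 1-18): K K K K / K P P K K K K / K P P K K; work from column 18 back to 1 with K<->P swapped.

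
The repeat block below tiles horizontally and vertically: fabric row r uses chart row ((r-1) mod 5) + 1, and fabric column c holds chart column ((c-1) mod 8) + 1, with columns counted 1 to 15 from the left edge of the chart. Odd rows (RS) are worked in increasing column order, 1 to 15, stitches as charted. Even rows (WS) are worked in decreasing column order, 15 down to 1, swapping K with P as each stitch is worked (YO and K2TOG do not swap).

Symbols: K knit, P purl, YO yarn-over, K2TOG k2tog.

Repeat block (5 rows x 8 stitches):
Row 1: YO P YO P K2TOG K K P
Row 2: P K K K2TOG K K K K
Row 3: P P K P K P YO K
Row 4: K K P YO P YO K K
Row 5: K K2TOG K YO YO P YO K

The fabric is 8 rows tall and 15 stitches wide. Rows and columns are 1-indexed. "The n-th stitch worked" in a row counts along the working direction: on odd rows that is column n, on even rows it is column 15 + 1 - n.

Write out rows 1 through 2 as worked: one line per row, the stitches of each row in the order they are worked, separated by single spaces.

== ROWS AS WORKED ==
YO P YO P K2TOG K K P YO P YO P K2TOG K K
P P P K2TOG P P K P P P P K2TOG P P K

Derivation:
Row 1: chart row 1, RS - tile across columns 1-15 and work as-is.
Row 2: chart row 2, WS - tiled (columns 1-15): P K K K2TOG K K K K P K K K2TOG K K K; work from column 15 back to 1 with K<->P swapped.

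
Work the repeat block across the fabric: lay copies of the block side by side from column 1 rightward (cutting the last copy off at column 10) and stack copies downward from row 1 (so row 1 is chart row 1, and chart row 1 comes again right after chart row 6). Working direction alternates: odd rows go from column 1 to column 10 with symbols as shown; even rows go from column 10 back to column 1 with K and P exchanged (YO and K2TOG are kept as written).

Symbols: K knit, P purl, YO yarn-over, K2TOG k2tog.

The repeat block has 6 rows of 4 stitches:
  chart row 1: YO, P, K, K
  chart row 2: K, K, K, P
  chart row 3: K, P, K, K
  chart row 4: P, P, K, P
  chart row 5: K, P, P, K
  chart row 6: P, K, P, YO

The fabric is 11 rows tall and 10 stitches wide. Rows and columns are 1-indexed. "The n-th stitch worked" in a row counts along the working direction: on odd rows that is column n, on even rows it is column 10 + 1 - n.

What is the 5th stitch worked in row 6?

Row 6: (6-1) mod 6 = 5, so use chart row 6. Even row -> WS.
Chart row 6 tiled across columns 1-10: P K P YO P K P YO P K
WS: work from column 10 back to column 1 (reverse the tiled row), swapping K<->P (YO and K2TOG unchanged).
Row 6 as worked: P K YO K P K YO K P K
The 5th stitch worked is P.

Result:
P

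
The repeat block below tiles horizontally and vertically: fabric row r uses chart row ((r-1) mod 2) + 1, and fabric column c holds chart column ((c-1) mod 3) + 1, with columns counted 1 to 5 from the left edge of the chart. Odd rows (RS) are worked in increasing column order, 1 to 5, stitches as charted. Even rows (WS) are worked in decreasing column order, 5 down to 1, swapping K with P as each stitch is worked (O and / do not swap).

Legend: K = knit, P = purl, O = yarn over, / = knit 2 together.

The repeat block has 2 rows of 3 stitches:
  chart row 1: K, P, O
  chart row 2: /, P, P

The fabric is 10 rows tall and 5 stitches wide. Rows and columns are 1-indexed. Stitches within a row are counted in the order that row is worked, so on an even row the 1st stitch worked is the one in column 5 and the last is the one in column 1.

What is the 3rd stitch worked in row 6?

Row 6 uses chart row ((6-1) mod 2)+1 = 2. Row 6 is even, so WS.
Chart row 2 tiled across columns 1-5: / P P / P
Wrong side: read the tiled row from column 5 down to 1 and exchange K with P (leave O, /).
Row 6 as worked: K / K K /
The 3rd stitch worked is K.

== STITCH ==
K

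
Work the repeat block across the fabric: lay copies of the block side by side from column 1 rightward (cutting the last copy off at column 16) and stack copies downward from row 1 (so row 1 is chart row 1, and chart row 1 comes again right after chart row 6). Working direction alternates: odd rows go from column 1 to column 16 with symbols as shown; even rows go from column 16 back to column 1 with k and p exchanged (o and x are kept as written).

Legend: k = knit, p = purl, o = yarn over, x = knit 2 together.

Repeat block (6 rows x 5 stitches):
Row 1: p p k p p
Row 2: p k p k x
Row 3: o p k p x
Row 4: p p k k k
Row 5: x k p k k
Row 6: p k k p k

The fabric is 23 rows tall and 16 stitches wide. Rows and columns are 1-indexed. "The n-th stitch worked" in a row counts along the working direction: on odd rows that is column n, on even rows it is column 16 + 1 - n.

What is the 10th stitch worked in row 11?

Result:
k

Derivation:
Row 11 uses chart row ((11-1) mod 6)+1 = 5. Row 11 is odd, so RS.
Chart row 5 tiled across columns 1-16: x k p k k x k p k k x k p k k x
Right side: take the tiled row as-is (worked left to right from column 1).
The 10th stitch worked is k.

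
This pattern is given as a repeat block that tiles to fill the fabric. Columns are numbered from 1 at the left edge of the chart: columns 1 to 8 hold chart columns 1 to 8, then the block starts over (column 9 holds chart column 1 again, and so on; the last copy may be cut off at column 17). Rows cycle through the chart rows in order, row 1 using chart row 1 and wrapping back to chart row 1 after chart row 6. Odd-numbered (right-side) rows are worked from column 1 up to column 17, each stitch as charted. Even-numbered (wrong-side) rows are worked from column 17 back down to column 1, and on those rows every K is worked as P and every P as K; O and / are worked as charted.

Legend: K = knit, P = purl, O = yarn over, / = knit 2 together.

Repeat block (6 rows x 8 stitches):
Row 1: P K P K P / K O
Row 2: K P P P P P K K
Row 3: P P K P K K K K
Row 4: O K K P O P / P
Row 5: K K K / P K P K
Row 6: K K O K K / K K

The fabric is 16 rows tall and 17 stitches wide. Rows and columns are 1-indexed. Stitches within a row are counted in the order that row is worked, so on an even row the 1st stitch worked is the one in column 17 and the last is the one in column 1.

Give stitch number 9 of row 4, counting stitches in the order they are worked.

Row 4 uses chart row ((4-1) mod 6)+1 = 4. Row 4 is even, so WS.
Chart row 4 tiled across columns 1-17: O K K P O P / P O K K P O P / P O
WS: work from column 17 back to column 1 (reverse the tiled row), swapping K<->P (O and / unchanged).
Row 4 as worked: O K / K O K P P O K / K O K P P O
Stitch 9 in working order -> O

Stitch:
O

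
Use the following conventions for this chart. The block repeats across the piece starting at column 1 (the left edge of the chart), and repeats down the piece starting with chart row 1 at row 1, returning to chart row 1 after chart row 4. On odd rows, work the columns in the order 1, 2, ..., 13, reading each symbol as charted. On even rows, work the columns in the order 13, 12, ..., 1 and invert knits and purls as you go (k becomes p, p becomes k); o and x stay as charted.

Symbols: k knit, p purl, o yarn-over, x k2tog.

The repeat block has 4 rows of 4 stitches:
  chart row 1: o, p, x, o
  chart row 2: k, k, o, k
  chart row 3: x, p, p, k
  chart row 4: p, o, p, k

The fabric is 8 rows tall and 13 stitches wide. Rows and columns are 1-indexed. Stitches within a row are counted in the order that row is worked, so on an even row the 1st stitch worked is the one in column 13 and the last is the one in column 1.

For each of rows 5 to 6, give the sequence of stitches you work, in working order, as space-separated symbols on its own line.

Rows as worked:
o p x o o p x o o p x o o
p p o p p p o p p p o p p

Derivation:
Row 5: chart row 1, RS - tile across columns 1-13 and work as-is.
Row 6: chart row 2, WS - tiled (columns 1-13): k k o k k k o k k k o k k; work from column 13 back to 1 with k<->p swapped.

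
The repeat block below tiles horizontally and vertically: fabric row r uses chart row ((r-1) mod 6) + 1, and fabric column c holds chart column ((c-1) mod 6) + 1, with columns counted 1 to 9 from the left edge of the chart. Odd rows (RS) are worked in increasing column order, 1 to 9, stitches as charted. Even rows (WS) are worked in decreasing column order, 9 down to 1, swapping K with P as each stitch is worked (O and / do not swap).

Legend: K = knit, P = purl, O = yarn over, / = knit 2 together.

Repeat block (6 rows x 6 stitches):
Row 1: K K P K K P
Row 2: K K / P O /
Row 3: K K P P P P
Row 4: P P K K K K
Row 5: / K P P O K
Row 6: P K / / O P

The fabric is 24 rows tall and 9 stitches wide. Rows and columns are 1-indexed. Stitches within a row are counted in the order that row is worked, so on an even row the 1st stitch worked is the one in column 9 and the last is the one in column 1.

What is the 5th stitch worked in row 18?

Result:
O

Derivation:
Row 18: (18-1) mod 6 = 5, so use chart row 6. Even row -> WS.
Chart row 6 tiled across columns 1-9: P K / / O P P K /
WS row: flip the tiled sequence (start at column 9) and apply K<->P; O and / stay.
Row 18 as worked: / P K K O / / P K
The 5th stitch worked is O.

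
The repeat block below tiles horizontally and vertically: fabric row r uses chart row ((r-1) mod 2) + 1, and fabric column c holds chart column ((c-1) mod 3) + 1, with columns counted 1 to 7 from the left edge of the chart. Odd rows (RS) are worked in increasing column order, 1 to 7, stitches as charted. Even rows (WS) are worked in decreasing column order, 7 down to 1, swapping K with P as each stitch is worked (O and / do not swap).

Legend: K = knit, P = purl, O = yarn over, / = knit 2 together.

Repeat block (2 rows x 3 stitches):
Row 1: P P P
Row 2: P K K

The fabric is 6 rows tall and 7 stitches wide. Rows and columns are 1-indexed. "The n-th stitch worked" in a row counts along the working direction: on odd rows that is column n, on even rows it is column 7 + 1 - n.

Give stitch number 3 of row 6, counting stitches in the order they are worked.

Row 6: (6-1) mod 2 = 1, so use chart row 2. Even row -> WS.
Chart row 2 tiled across columns 1-7: P K K P K K P
WS row: flip the tiled sequence (start at column 7) and apply K<->P; O and / stay.
Row 6 as worked: K P P K P P K
The 3rd stitch worked is P.

Result:
P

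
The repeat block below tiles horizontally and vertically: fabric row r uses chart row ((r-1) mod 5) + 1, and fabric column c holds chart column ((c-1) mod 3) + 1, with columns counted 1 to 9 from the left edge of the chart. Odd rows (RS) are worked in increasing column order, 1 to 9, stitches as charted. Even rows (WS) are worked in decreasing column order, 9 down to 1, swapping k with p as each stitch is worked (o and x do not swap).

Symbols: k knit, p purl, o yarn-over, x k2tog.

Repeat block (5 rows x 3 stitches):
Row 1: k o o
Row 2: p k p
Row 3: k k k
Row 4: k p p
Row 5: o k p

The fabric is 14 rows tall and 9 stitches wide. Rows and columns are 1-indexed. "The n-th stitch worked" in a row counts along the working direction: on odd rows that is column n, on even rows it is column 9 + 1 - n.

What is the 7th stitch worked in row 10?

Result:
k

Derivation:
Row 10 uses chart row ((10-1) mod 5)+1 = 5. Row 10 is even, so WS.
Chart row 5 tiled across columns 1-9: o k p o k p o k p
WS: work from column 9 back to column 1 (reverse the tiled row), swapping k<->p (o and x unchanged).
Row 10 as worked: k p o k p o k p o
The 7th stitch worked is k.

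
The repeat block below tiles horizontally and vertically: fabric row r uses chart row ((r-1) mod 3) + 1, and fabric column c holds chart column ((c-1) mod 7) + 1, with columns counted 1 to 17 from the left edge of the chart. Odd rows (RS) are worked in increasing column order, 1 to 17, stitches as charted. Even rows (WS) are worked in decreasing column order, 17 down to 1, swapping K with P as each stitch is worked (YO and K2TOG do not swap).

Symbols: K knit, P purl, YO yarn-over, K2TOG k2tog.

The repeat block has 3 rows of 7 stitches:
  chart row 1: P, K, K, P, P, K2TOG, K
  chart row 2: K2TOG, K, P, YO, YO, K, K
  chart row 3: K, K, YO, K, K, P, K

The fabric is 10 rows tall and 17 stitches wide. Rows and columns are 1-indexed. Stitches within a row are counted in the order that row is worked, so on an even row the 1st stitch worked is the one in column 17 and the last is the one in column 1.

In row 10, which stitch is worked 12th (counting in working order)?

== STITCH ==
K2TOG

Derivation:
Row 10: (10-1) mod 3 = 0, so use chart row 1. Even row -> WS.
Chart row 1 tiled across columns 1-17: P K K P P K2TOG K P K K P P K2TOG K P K K
WS row: flip the tiled sequence (start at column 17) and apply K<->P; YO and K2TOG stay.
Row 10 as worked: P P K P K2TOG K K P P K P K2TOG K K P P K
Counting 12 along the worked row gives K2TOG.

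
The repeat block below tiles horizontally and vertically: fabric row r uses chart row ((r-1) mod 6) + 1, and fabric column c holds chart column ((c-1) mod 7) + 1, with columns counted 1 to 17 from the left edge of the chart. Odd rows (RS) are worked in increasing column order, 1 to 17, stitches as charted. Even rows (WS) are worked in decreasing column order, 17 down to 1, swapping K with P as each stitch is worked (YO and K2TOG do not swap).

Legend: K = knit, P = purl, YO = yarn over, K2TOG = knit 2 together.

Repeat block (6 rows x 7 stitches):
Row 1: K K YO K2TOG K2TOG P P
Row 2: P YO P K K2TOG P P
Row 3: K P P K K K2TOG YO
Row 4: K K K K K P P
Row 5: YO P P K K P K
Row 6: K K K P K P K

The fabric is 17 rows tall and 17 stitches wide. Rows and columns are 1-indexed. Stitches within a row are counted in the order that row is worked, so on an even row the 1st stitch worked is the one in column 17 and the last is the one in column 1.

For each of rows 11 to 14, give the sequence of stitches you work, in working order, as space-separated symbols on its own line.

Rows as worked:
YO P P K K P K YO P P K K P K YO P P
P P P P K P K P P P P K P K P P P
K K YO K2TOG K2TOG P P K K YO K2TOG K2TOG P P K K YO
K YO K K K K2TOG P K YO K K K K2TOG P K YO K

Derivation:
Row 11: chart row 5, RS - tile across columns 1-17 and work as-is.
Row 12: chart row 6, WS - tiled (columns 1-17): K K K P K P K K K K P K P K K K K; work from column 17 back to 1 with K<->P swapped.
Row 13: chart row 1, RS - tile across columns 1-17 and work as-is.
Row 14: chart row 2, WS - tiled (columns 1-17): P YO P K K2TOG P P P YO P K K2TOG P P P YO P; work from column 17 back to 1 with K<->P swapped.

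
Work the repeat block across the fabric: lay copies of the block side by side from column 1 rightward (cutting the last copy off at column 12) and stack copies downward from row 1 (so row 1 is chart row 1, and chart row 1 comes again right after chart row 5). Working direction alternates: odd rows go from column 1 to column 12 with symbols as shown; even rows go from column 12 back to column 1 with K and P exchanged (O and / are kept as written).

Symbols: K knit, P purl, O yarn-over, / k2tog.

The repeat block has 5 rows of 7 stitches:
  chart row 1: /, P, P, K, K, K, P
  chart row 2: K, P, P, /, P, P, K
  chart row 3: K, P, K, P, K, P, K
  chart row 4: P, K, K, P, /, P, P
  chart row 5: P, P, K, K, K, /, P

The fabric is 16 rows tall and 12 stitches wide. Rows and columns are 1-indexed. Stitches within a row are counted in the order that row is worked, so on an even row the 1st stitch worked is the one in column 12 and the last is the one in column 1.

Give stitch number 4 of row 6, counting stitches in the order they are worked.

Stitch:
K

Derivation:
Row 6 uses chart row ((6-1) mod 5)+1 = 1. Row 6 is even, so WS.
Chart row 1 tiled across columns 1-12: / P P K K K P / P P K K
Wrong side: read the tiled row from column 12 down to 1 and exchange K with P (leave O, /).
Row 6 as worked: P P K K / K P P P K K /
The 4th stitch worked is K.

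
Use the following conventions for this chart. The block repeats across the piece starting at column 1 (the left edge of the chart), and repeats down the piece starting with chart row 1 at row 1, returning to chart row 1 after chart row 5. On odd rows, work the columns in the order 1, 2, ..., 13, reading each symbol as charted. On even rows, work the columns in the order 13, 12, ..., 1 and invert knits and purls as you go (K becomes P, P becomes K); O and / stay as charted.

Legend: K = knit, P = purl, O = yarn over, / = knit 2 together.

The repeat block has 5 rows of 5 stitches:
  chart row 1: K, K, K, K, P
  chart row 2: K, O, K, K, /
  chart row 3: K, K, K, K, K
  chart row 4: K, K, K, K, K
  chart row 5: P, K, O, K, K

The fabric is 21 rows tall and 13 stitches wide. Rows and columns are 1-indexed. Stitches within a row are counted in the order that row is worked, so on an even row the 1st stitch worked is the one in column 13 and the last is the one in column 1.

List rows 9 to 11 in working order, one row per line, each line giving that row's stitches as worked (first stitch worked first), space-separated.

Row 9: chart row 4, RS - tile across columns 1-13 and work as-is.
Row 10: chart row 5, WS - tiled (columns 1-13): P K O K K P K O K K P K O; work from column 13 back to 1 with K<->P swapped.
Row 11: chart row 1, RS - tile across columns 1-13 and work as-is.

Rows as worked:
K K K K K K K K K K K K K
O P K P P O P K P P O P K
K K K K P K K K K P K K K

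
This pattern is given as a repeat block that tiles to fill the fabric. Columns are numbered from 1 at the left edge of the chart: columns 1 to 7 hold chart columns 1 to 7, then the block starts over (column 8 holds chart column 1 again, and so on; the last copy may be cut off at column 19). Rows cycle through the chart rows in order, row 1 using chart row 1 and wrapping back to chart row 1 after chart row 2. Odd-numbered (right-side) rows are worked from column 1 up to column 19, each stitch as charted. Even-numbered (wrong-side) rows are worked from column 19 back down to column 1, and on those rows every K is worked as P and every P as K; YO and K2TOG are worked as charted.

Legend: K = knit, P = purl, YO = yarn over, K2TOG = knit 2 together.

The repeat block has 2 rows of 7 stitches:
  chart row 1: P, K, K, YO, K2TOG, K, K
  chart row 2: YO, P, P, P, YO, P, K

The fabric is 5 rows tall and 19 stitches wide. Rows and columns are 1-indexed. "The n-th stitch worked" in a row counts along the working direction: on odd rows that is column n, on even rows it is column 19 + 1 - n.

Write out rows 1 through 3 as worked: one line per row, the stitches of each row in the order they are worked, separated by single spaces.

== ROWS AS WORKED ==
P K K YO K2TOG K K P K K YO K2TOG K K P K K YO K2TOG
YO K K K YO P K YO K K K YO P K YO K K K YO
P K K YO K2TOG K K P K K YO K2TOG K K P K K YO K2TOG

Derivation:
Row 1: chart row 1, RS - tile across columns 1-19 and work as-is.
Row 2: chart row 2, WS - tiled (columns 1-19): YO P P P YO P K YO P P P YO P K YO P P P YO; work from column 19 back to 1 with K<->P swapped.
Row 3: chart row 1, RS - tile across columns 1-19 and work as-is.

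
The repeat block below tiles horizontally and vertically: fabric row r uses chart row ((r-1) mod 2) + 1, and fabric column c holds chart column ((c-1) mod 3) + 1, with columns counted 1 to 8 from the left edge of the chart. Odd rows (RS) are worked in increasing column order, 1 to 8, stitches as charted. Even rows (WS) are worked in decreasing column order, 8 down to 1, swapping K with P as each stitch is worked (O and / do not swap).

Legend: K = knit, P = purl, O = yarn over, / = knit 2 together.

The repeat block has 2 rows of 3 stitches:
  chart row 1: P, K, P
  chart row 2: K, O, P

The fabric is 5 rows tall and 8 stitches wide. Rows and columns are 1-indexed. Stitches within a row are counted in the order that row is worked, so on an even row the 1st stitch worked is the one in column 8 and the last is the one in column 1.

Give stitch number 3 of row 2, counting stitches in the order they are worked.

Stitch:
K

Derivation:
Row 2: (2-1) mod 2 = 1, so use chart row 2. Even row -> WS.
Chart row 2 tiled across columns 1-8: K O P K O P K O
WS row: flip the tiled sequence (start at column 8) and apply K<->P; O and / stay.
Row 2 as worked: O P K O P K O P
Stitch 3 in working order -> K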